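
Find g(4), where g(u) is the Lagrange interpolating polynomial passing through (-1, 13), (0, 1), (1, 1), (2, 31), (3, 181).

Evaluate each Lagrange basis at u = 4:
L_0(4) = (4)·(3)·(2)·(1)/[(-1)·(-2)·(-3)·(-4)] = 1
L_1(4) = (5)·(3)·(2)·(1)/[(1)·(-1)·(-2)·(-3)] = -5
L_2(4) = (5)·(4)·(2)·(1)/[(2)·(1)·(-1)·(-2)] = 10
L_3(4) = (5)·(4)·(3)·(1)/[(3)·(2)·(1)·(-1)] = -10
L_4(4) = (5)·(4)·(3)·(2)/[(4)·(3)·(2)·(1)] = 5
Sum: 13·(1) + 1·(-5) + 1·(10) + 31·(-10) + 181·(5) = 613

613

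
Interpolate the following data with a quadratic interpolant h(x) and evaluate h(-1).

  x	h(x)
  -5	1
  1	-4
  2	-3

Using Newton's divided-difference form:
h[-5,1] = (-4 - 1) / (1 - (-5)) = -5/6
h[1,2] = (-3 - (-4)) / (2 - 1) = 1
h[-5,1,2] = (1 - (-5/6)) / (2 - (-5)) = 11/42
h(-1) = 1 + (-5/6)·(4) + (11/42)·(4)·(-2) = -31/7

-31/7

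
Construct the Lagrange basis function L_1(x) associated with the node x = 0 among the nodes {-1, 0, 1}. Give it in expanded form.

L_1(x) = -x^2 + 1

L_1(x) = (x + 1)(x - 1) / [(1)·(-1)]
       = (x^2 - 1) / (-1)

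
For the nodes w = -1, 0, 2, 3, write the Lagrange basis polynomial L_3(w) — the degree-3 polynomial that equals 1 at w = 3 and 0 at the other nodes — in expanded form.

L_3(w) = (w + 1)w(w - 2) / [(4)·(3)·(1)]
       = (w^3 - w^2 - 2w) / (12)

L_3(w) = (1/12)w^3 - (1/12)w^2 - (1/6)w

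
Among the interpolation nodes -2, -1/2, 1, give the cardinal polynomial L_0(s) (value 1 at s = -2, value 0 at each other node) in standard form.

L_0(s) = (2/9)s^2 - (1/9)s - 1/9

L_0(s) = (s + 1/2)(s - 1) / [(-3/2)·(-3)]
       = (s^2 - (1/2)s - 1/2) / (9/2)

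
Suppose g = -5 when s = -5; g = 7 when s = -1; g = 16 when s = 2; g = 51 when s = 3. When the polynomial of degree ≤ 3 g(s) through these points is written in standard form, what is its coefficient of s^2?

4

L_0(s) = (s + 1)(s - 2)(s - 3) / [-224] = -(1/224)s^3 + (1/56)s^2 - (1/224)s - 3/112
L_1(s) = (s + 5)(s - 2)(s - 3) / [48] = (1/48)s^3 - (19/48)s + 5/8
L_2(s) = (s + 5)(s + 1)(s - 3) / [-21] = -(1/21)s^3 - (1/7)s^2 + (13/21)s + 5/7
L_3(s) = (s + 5)(s + 1)(s - 2) / [32] = (1/32)s^3 + (1/8)s^2 - (7/32)s - 5/16
g(s) = (-5)·L_0 + 7·L_1 + 16·L_2 + 51·L_3
Only the coefficient of s^2 is needed; take it from each L_i and combine:
(-5)·(1/56) + 7·(0) + 16·(-1/7) + 51·(1/8) = 4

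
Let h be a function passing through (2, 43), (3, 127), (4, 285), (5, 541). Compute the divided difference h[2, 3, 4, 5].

h[2,3] = (127 - 43) / (3 - 2) = 84
h[3,4] = (285 - 127) / (4 - 3) = 158
h[4,5] = (541 - 285) / (5 - 4) = 256
h[2,3,4] = (158 - 84) / (4 - 2) = 37
h[3,4,5] = (256 - 158) / (5 - 3) = 49
h[2,3,4,5] = (49 - 37) / (5 - 2) = 4

4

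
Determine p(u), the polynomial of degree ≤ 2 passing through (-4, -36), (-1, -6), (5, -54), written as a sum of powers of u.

Newton's divided differences:
p[-4,-1] = (-6 - (-36)) / (-1 - (-4)) = 10
p[-1,5] = (-54 - (-6)) / (5 - (-1)) = -8
p[-4,-1,5] = (-8 - 10) / (5 - (-4)) = -2
p(u) = -36 + 10·(u + 4) + (-2)·(u + 4)(u + 1)
Expanding: p(u) = -2u^2 - 4

p(u) = -2u^2 - 4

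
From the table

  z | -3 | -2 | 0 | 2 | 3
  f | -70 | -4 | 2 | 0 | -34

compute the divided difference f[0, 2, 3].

f[0,2] = (0 - 2) / (2 - 0) = -1
f[2,3] = (-34 - 0) / (3 - 2) = -34
f[0,2,3] = (-34 - (-1)) / (3 - 0) = -11

-11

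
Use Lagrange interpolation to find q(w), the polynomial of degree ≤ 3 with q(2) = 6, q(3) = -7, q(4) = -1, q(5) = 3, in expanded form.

Build the Lagrange basis polynomials:
L_0(w) = (w - 3)(w - 4)(w - 5) / [-6] = -(1/6)w^3 + 2w^2 - (47/6)w + 10
L_1(w) = (w - 2)(w - 4)(w - 5) / [2] = (1/2)w^3 - (11/2)w^2 + 19w - 20
L_2(w) = (w - 2)(w - 3)(w - 5) / [-2] = -(1/2)w^3 + 5w^2 - (31/2)w + 15
L_3(w) = (w - 2)(w - 3)(w - 4) / [6] = (1/6)w^3 - (3/2)w^2 + (13/3)w - 4
q(w) = 6·L_0 + (-7)·L_1 + (-1)·L_2 + 3·L_3
  6·L_0(w) = -w^3 + 12w^2 - 47w + 60
  (-7)·L_1(w) = -(7/2)w^3 + (77/2)w^2 - 133w + 140
  (-1)·L_2(w) = (1/2)w^3 - 5w^2 + (31/2)w - 15
  3·L_3(w) = (1/2)w^3 - (9/2)w^2 + 13w - 12
Adding term by term: -(7/2)w^3 + 41w^2 - (303/2)w + 173

q(w) = -(7/2)w^3 + 41w^2 - (303/2)w + 173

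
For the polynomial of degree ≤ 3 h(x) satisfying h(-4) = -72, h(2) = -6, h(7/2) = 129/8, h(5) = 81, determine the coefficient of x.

L_0(x) = (x - 2)(x - 7/2)(x - 5) / [-405] = -(1/405)x^3 + (7/270)x^2 - (23/270)x + 7/81
L_1(x) = (x + 4)(x - 7/2)(x - 5) / [27] = (1/27)x^3 - (1/6)x^2 - (11/18)x + 70/27
L_2(x) = (x + 4)(x - 2)(x - 5) / [-135/8] = -(8/135)x^3 + (8/45)x^2 + (16/15)x - 64/27
L_3(x) = (x + 4)(x - 2)(x - 7/2) / [81/2] = (2/81)x^3 - (1/27)x^2 - (10/27)x + 56/81
h(x) = (-72)·L_0 + (-6)·L_1 + (129/8)·L_2 + 81·L_3
Only the coefficient of x is needed; take it from each L_i and combine:
(-72)·(-23/270) + (-6)·(-11/18) + (129/8)·(16/15) + 81·(-10/27) = -3

-3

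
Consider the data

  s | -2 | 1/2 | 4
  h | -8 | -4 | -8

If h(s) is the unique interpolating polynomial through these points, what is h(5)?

-56/5

Using Newton's divided-difference form:
h[-2,1/2] = (-4 - (-8)) / (1/2 - (-2)) = 8/5
h[1/2,4] = (-8 - (-4)) / (4 - 1/2) = -8/7
h[-2,1/2,4] = (-8/7 - 8/5) / (4 - (-2)) = -16/35
h(5) = -8 + (8/5)·(7) + (-16/35)·(7)·(9/2) = -56/5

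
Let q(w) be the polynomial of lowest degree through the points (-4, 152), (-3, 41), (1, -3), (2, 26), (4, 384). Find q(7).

3111

L_0(7) = (10)·(6)·(5)·(3)/[(-1)·(-5)·(-6)·(-8)] = 15/4
L_1(7) = (11)·(6)·(5)·(3)/[(1)·(-4)·(-5)·(-7)] = -99/14
L_2(7) = (11)·(10)·(5)·(3)/[(5)·(4)·(-1)·(-3)] = 55/2
L_3(7) = (11)·(10)·(6)·(3)/[(6)·(5)·(1)·(-2)] = -33
L_4(7) = (11)·(10)·(6)·(5)/[(8)·(7)·(3)·(2)] = 275/28
Sum: 152·(15/4) + 41·(-99/14) + (-3)·(55/2) + 26·(-33) + 384·(275/28) = 3111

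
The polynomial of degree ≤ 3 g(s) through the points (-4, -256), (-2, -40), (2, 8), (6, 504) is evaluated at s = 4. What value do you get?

L_0(4) = (6)·(2)·(-2)/[(-2)·(-6)·(-10)] = 1/5
L_1(4) = (8)·(2)·(-2)/[(2)·(-4)·(-8)] = -1/2
L_2(4) = (8)·(6)·(-2)/[(6)·(4)·(-4)] = 1
L_3(4) = (8)·(6)·(2)/[(10)·(8)·(4)] = 3/10
Sum: (-256)·(1/5) + (-40)·(-1/2) + 8·(1) + 504·(3/10) = 128

128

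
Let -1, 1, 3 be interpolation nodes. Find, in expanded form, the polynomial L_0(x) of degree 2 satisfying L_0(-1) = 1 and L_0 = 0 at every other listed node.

L_0(x) = (1/8)x^2 - (1/2)x + 3/8

L_0(x) = (x - 1)(x - 3) / [(-2)·(-4)]
       = (x^2 - 4x + 3) / (8)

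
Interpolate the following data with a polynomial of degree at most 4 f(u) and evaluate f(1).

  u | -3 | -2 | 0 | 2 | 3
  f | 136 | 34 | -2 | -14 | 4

Using Newton's divided-difference form:
f[-3,-2] = (34 - 136) / (-2 - (-3)) = -102
f[-2,0] = (-2 - 34) / (0 - (-2)) = -18
f[0,2] = (-14 - (-2)) / (2 - 0) = -6
f[2,3] = (4 - (-14)) / (3 - 2) = 18
f[-3,-2,0] = (-18 - (-102)) / (0 - (-3)) = 28
f[-2,0,2] = (-6 - (-18)) / (2 - (-2)) = 3
f[0,2,3] = (18 - (-6)) / (3 - 0) = 8
f[-3,-2,0,2] = (3 - 28) / (2 - (-3)) = -5
f[-2,0,2,3] = (8 - 3) / (3 - (-2)) = 1
f[-3,-2,0,2,3] = (1 - (-5)) / (3 - (-3)) = 1
f(1) = 136 + (-102)·(4) + 28·(4)·(3) + (-5)·(4)·(3)·(1) + 1·(4)·(3)·(1)·(-1) = -8

-8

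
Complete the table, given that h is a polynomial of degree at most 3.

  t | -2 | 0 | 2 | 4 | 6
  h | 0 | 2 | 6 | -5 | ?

-48

The 4 known values determine h uniquely (degree ≤ 3).
Evaluate each Lagrange basis at t = 6:
L_0(6) = (6)·(4)·(2)/[(-2)·(-4)·(-6)] = -1
L_1(6) = (8)·(4)·(2)/[(2)·(-2)·(-4)] = 4
L_2(6) = (8)·(6)·(2)/[(4)·(2)·(-2)] = -6
L_3(6) = (8)·(6)·(4)/[(6)·(4)·(2)] = 4
Sum: 0 + 2·(4) + 6·(-6) + (-5)·(4) = -48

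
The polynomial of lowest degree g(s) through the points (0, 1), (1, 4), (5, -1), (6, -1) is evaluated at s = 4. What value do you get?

3/5

Using Newton's divided-difference form:
g[0,1] = (4 - 1) / (1 - 0) = 3
g[1,5] = (-1 - 4) / (5 - 1) = -5/4
g[5,6] = (-1 - (-1)) / (6 - 5) = 0
g[0,1,5] = (-5/4 - 3) / (5 - 0) = -17/20
g[1,5,6] = (0 - (-5/4)) / (6 - 1) = 1/4
g[0,1,5,6] = (1/4 - (-17/20)) / (6 - 0) = 11/60
g(4) = 1 + 3·(4) + (-17/20)·(4)·(3) + (11/60)·(4)·(3)·(-1) = 3/5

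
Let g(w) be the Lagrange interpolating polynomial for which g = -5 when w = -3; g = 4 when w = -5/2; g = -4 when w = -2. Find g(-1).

Evaluate each Lagrange basis at w = -1:
L_0(-1) = (3/2)·(1)/[(-1/2)·(-1)] = 3
L_1(-1) = (2)·(1)/[(1/2)·(-1/2)] = -8
L_2(-1) = (2)·(3/2)/[(1)·(1/2)] = 6
Sum: (-5)·(3) + 4·(-8) + (-4)·(6) = -71

-71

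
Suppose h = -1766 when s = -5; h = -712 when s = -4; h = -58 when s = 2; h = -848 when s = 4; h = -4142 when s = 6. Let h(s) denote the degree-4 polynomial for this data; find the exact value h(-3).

-218

Evaluate each Lagrange basis at s = -3:
L_0(-3) = (1)·(-5)·(-7)·(-9)/[(-1)·(-7)·(-9)·(-11)] = -5/11
L_1(-3) = (2)·(-5)·(-7)·(-9)/[(1)·(-6)·(-8)·(-10)] = 21/16
L_2(-3) = (2)·(1)·(-7)·(-9)/[(7)·(6)·(-2)·(-4)] = 3/8
L_3(-3) = (2)·(1)·(-5)·(-9)/[(9)·(8)·(2)·(-2)] = -5/16
L_4(-3) = (2)·(1)·(-5)·(-7)/[(11)·(10)·(4)·(2)] = 7/88
Sum: (-1766)·(-5/11) + (-712)·(21/16) + (-58)·(3/8) + (-848)·(-5/16) + (-4142)·(7/88) = -218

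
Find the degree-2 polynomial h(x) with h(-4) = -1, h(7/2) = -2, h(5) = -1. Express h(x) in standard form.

Build the Lagrange basis polynomials:
L_0(x) = (x - 7/2)(x - 5) / [135/2] = (2/135)x^2 - (17/135)x + 7/27
L_1(x) = (x + 4)(x - 5) / [-45/4] = -(4/45)x^2 + (4/45)x + 16/9
L_2(x) = (x + 4)(x - 7/2) / [27/2] = (2/27)x^2 + (1/27)x - 28/27
h(x) = (-1)·L_0 + (-2)·L_1 + (-1)·L_2
  (-1)·L_0(x) = -(2/135)x^2 + (17/135)x - 7/27
  (-2)·L_1(x) = (8/45)x^2 - (8/45)x - 32/9
  (-1)·L_2(x) = -(2/27)x^2 - (1/27)x + 28/27
Adding term by term: (4/45)x^2 - (4/45)x - 25/9

h(x) = (4/45)x^2 - (4/45)x - 25/9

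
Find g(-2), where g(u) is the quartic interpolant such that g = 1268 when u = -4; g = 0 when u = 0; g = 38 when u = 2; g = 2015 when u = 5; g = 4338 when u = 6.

Evaluate each Lagrange basis at u = -2:
L_0(-2) = (-2)·(-4)·(-7)·(-8)/[(-4)·(-6)·(-9)·(-10)] = 28/135
L_1(-2) = (2)·(-4)·(-7)·(-8)/[(4)·(-2)·(-5)·(-6)] = 28/15
L_2(-2) = (2)·(-2)·(-7)·(-8)/[(6)·(2)·(-3)·(-4)] = -14/9
L_3(-2) = (2)·(-2)·(-4)·(-8)/[(9)·(5)·(3)·(-1)] = 128/135
L_4(-2) = (2)·(-2)·(-4)·(-7)/[(10)·(6)·(4)·(1)] = -7/15
Sum: 1268·(28/135) + 0 + 38·(-14/9) + 2015·(128/135) + 4338·(-7/15) = 90

90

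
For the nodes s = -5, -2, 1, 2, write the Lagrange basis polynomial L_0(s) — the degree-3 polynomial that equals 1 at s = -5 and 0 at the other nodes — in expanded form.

L_0(s) = -(1/126)s^3 + (1/126)s^2 + (2/63)s - 2/63

L_0(s) = (s + 2)(s - 1)(s - 2) / [(-3)·(-6)·(-7)]
       = (s^3 - s^2 - 4s + 4) / (-126)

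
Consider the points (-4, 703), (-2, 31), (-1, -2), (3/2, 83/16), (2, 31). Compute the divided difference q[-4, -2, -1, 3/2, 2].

3

q[-4,-2] = (31 - 703) / (-2 - (-4)) = -336
q[-2,-1] = (-2 - 31) / (-1 - (-2)) = -33
q[-1,3/2] = (83/16 - (-2)) / (3/2 - (-1)) = 23/8
q[3/2,2] = (31 - 83/16) / (2 - 3/2) = 413/8
q[-4,-2,-1] = (-33 - (-336)) / (-1 - (-4)) = 101
q[-2,-1,3/2] = (23/8 - (-33)) / (3/2 - (-2)) = 41/4
q[-1,3/2,2] = (413/8 - 23/8) / (2 - (-1)) = 65/4
q[-4,-2,-1,3/2] = (41/4 - 101) / (3/2 - (-4)) = -33/2
q[-2,-1,3/2,2] = (65/4 - 41/4) / (2 - (-2)) = 3/2
q[-4,-2,-1,3/2,2] = (3/2 - (-33/2)) / (2 - (-4)) = 3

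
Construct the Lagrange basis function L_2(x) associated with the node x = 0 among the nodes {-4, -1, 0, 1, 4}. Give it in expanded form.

L_2(x) = (1/16)x^4 - (17/16)x^2 + 1

L_2(x) = (x + 4)(x + 1)(x - 1)(x - 4) / [(4)·(1)·(-1)·(-4)]
       = (x^4 - 17x^2 + 16) / (16)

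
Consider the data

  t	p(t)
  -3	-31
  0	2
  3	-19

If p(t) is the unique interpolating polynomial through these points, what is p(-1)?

Using Newton's divided-difference form:
p[-3,0] = (2 - (-31)) / (0 - (-3)) = 11
p[0,3] = (-19 - 2) / (3 - 0) = -7
p[-3,0,3] = (-7 - 11) / (3 - (-3)) = -3
p(-1) = -31 + 11·(2) + (-3)·(2)·(-1) = -3

-3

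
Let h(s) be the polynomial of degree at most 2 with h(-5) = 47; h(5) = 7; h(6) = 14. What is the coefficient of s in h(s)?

Build the Lagrange basis polynomials:
L_0(s) = (s - 5)(s - 6) / [110] = (1/110)s^2 - (1/10)s + 3/11
L_1(s) = (s + 5)(s - 6) / [-10] = -(1/10)s^2 + (1/10)s + 3
L_2(s) = (s + 5)(s - 5) / [11] = (1/11)s^2 - 25/11
h(s) = 47·L_0 + 7·L_1 + 14·L_2
Only the coefficient of s is needed; take it from each L_i and combine:
47·(-1/10) + 7·(1/10) + 14·(0) = -4

-4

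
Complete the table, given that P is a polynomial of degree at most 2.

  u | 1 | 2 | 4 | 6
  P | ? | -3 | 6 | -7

The 3 known values determine P uniquely (degree ≤ 2).
L_0(1) = (-3)·(-5)/[(-2)·(-4)] = 15/8
L_1(1) = (-1)·(-5)/[(2)·(-2)] = -5/4
L_2(1) = (-1)·(-3)/[(4)·(2)] = 3/8
Sum: (-3)·(15/8) + 6·(-5/4) + (-7)·(3/8) = -63/4

-63/4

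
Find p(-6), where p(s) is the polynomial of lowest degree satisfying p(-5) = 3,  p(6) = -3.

L_0(-6) = (-12)/[(-11)] = 12/11
L_1(-6) = (-1)/[(11)] = -1/11
Sum: 3·(12/11) + (-3)·(-1/11) = 39/11

39/11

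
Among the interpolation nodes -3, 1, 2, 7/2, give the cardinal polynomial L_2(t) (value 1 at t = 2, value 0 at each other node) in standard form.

L_2(t) = (t + 3)(t - 1)(t - 7/2) / [(5)·(1)·(-3/2)]
       = (t^3 - (3/2)t^2 - 10t + 21/2) / (-15/2)

L_2(t) = -(2/15)t^3 + (1/5)t^2 + (4/3)t - 7/5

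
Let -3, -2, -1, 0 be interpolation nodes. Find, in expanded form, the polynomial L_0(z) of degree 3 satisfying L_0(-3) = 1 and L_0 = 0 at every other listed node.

L_0(z) = (z + 2)(z + 1)z / [(-1)·(-2)·(-3)]
       = (z^3 + 3z^2 + 2z) / (-6)

L_0(z) = -(1/6)z^3 - (1/2)z^2 - (1/3)z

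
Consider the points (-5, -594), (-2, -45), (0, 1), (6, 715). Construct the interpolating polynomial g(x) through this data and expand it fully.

L_0(x) = (x + 2)x(x - 6) / [-165] = -(1/165)x^3 + (4/165)x^2 + (4/55)x
L_1(x) = (x + 5)x(x - 6) / [48] = (1/48)x^3 - (1/48)x^2 - (5/8)x
L_2(x) = (x + 5)(x + 2)(x - 6) / [-60] = -(1/60)x^3 - (1/60)x^2 + (8/15)x + 1
L_3(x) = (x + 5)(x + 2)x / [528] = (1/528)x^3 + (7/528)x^2 + (5/264)x
g(x) = (-594)·L_0 + (-45)·L_1 + 1·L_2 + 715·L_3
  (-594)·L_0(x) = (18/5)x^3 - (72/5)x^2 - (216/5)x
  (-45)·L_1(x) = -(15/16)x^3 + (15/16)x^2 + (225/8)x
  1·L_2(x) = -(1/60)x^3 - (1/60)x^2 + (8/15)x + 1
  715·L_3(x) = (65/48)x^3 + (455/48)x^2 + (325/24)x
Adding term by term: 4x^3 - 4x^2 - x + 1

g(x) = 4x^3 - 4x^2 - x + 1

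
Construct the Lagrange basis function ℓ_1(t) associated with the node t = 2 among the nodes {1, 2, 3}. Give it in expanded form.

ℓ_1(t) = -t^2 + 4t - 3

ℓ_1(t) = (t - 1)(t - 3) / [(1)·(-1)]
       = (t^2 - 4t + 3) / (-1)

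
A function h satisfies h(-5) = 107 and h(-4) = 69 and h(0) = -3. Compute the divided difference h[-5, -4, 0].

4

h[-5,-4] = (69 - 107) / (-4 - (-5)) = -38
h[-4,0] = (-3 - 69) / (0 - (-4)) = -18
h[-5,-4,0] = (-18 - (-38)) / (0 - (-5)) = 4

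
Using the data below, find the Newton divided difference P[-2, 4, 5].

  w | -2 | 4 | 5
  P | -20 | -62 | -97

-4

P[-2,4] = (-62 - (-20)) / (4 - (-2)) = -7
P[4,5] = (-97 - (-62)) / (5 - 4) = -35
P[-2,4,5] = (-35 - (-7)) / (5 - (-2)) = -4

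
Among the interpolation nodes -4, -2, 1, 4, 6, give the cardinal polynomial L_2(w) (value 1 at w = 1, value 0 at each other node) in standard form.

L_2(w) = (w + 4)(w + 2)(w - 4)(w - 6) / [(5)·(3)·(-3)·(-5)]
       = (w^4 - 4w^3 - 28w^2 + 64w + 192) / (225)

L_2(w) = (1/225)w^4 - (4/225)w^3 - (28/225)w^2 + (64/225)w + 64/75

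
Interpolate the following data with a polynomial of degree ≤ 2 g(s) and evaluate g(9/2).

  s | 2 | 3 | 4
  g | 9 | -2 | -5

-7/2

Using Newton's divided-difference form:
g[2,3] = (-2 - 9) / (3 - 2) = -11
g[3,4] = (-5 - (-2)) / (4 - 3) = -3
g[2,3,4] = (-3 - (-11)) / (4 - 2) = 4
g(9/2) = 9 + (-11)·(5/2) + 4·(5/2)·(3/2) = -7/2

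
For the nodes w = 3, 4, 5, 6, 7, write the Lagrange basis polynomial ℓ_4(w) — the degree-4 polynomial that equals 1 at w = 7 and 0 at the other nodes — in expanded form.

ℓ_4(w) = (1/24)w^4 - (3/4)w^3 + (119/24)w^2 - (57/4)w + 15

ℓ_4(w) = (w - 3)(w - 4)(w - 5)(w - 6) / [(4)·(3)·(2)·(1)]
       = (w^4 - 18w^3 + 119w^2 - 342w + 360) / (24)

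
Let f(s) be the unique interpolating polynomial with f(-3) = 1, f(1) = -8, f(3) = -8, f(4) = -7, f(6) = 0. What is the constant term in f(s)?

-772/105

Build the Lagrange basis polynomials:
L_0(s) = (s - 1)(s - 3)(s - 4)(s - 6) / [1512] = (1/1512)s^4 - (1/108)s^3 + (67/1512)s^2 - (1/12)s + 1/21
L_1(s) = (s + 3)(s - 3)(s - 4)(s - 6) / [-120] = -(1/120)s^4 + (1/12)s^3 - (1/8)s^2 - (3/4)s + 9/5
L_2(s) = (s + 3)(s - 1)(s - 4)(s - 6) / [36] = (1/36)s^4 - (2/9)s^3 + (1/36)s^2 + (13/6)s - 2
L_3(s) = (s + 3)(s - 1)(s - 3)(s - 6) / [-42] = -(1/42)s^4 + (1/6)s^3 + (1/14)s^2 - (3/2)s + 9/7
L_4(s) = (s + 3)(s - 1)(s - 3)(s - 4) / [270] = (1/270)s^4 - (1/54)s^3 - (1/54)s^2 + (1/6)s - 2/15
f(s) = 1·L_0 + (-8)·L_1 + (-8)·L_2 + (-7)·L_3 + 0·L_4
Only the constant term is needed; take it from each L_i and combine:
1·(1/21) + (-8)·(9/5) + (-8)·(-2) + (-7)·(9/7) + 0·(-2/15) = -772/105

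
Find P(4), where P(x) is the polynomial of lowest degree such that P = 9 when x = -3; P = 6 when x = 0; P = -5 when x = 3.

L_0(4) = (4)·(1)/[(-3)·(-6)] = 2/9
L_1(4) = (7)·(1)/[(3)·(-3)] = -7/9
L_2(4) = (7)·(4)/[(6)·(3)] = 14/9
Sum: 9·(2/9) + 6·(-7/9) + (-5)·(14/9) = -94/9

-94/9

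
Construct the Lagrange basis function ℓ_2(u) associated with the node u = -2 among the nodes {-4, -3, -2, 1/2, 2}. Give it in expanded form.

ℓ_2(u) = (1/20)u^4 + (9/40)u^3 - (9/40)u^2 - (23/20)u + 3/5

ℓ_2(u) = (u + 4)(u + 3)(u - 1/2)(u - 2) / [(2)·(1)·(-5/2)·(-4)]
       = (u^4 + (9/2)u^3 - (9/2)u^2 - 23u + 12) / (20)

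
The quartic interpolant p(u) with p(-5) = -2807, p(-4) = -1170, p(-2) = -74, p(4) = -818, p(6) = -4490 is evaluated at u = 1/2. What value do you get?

-27/8

L_0(1/2) = (9/2)·(5/2)·(-7/2)·(-11/2)/[(-1)·(-3)·(-9)·(-11)] = 35/48
L_1(1/2) = (11/2)·(5/2)·(-7/2)·(-11/2)/[(1)·(-2)·(-8)·(-10)] = -847/512
L_2(1/2) = (11/2)·(9/2)·(-7/2)·(-11/2)/[(3)·(2)·(-6)·(-8)] = 847/512
L_3(1/2) = (11/2)·(9/2)·(5/2)·(-11/2)/[(9)·(8)·(6)·(-2)] = 605/1536
L_4(1/2) = (11/2)·(9/2)·(5/2)·(-7/2)/[(11)·(10)·(8)·(2)] = -63/512
Sum: (-2807)·(35/48) + (-1170)·(-847/512) + (-74)·(847/512) + (-818)·(605/1536) + (-4490)·(-63/512) = -27/8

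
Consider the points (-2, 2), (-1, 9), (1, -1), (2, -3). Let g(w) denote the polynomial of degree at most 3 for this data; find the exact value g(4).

L_0(4) = (5)·(3)·(2)/[(-1)·(-3)·(-4)] = -5/2
L_1(4) = (6)·(3)·(2)/[(1)·(-2)·(-3)] = 6
L_2(4) = (6)·(5)·(2)/[(3)·(2)·(-1)] = -10
L_3(4) = (6)·(5)·(3)/[(4)·(3)·(1)] = 15/2
Sum: 2·(-5/2) + 9·(6) + (-1)·(-10) + (-3)·(15/2) = 73/2

73/2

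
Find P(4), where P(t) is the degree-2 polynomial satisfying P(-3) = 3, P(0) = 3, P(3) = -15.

-25

Evaluate each Lagrange basis at t = 4:
L_0(4) = (4)·(1)/[(-3)·(-6)] = 2/9
L_1(4) = (7)·(1)/[(3)·(-3)] = -7/9
L_2(4) = (7)·(4)/[(6)·(3)] = 14/9
Sum: 3·(2/9) + 3·(-7/9) + (-15)·(14/9) = -25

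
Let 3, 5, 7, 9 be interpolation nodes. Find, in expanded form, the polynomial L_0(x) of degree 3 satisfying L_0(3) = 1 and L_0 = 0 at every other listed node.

L_0(x) = (x - 5)(x - 7)(x - 9) / [(-2)·(-4)·(-6)]
       = (x^3 - 21x^2 + 143x - 315) / (-48)

L_0(x) = -(1/48)x^3 + (7/16)x^2 - (143/48)x + 105/16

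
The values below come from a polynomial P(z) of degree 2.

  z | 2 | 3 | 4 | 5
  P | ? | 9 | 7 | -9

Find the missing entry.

The 3 known values determine P uniquely (degree ≤ 2).
Evaluate each Lagrange basis at z = 2:
L_0(2) = (-2)·(-3)/[(-1)·(-2)] = 3
L_1(2) = (-1)·(-3)/[(1)·(-1)] = -3
L_2(2) = (-1)·(-2)/[(2)·(1)] = 1
Sum: 9·(3) + 7·(-3) + (-9)·(1) = -3

-3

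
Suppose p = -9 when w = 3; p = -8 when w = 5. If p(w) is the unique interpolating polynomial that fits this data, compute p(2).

-19/2

L_0(2) = (-3)/[(-2)] = 3/2
L_1(2) = (-1)/[(2)] = -1/2
Sum: (-9)·(3/2) + (-8)·(-1/2) = -19/2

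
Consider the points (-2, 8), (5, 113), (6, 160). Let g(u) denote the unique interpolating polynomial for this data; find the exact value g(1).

5

Using Newton's divided-difference form:
g[-2,5] = (113 - 8) / (5 - (-2)) = 15
g[5,6] = (160 - 113) / (6 - 5) = 47
g[-2,5,6] = (47 - 15) / (6 - (-2)) = 4
g(1) = 8 + 15·(3) + 4·(3)·(-4) = 5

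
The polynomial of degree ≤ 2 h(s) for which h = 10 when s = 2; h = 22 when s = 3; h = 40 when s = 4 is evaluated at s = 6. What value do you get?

Using Newton's divided-difference form:
h[2,3] = (22 - 10) / (3 - 2) = 12
h[3,4] = (40 - 22) / (4 - 3) = 18
h[2,3,4] = (18 - 12) / (4 - 2) = 3
h(6) = 10 + 12·(4) + 3·(4)·(3) = 94

94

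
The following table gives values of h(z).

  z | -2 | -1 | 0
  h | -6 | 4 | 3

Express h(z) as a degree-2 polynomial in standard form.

h(z) = -(11/2)z^2 - (13/2)z + 3

Build the Lagrange basis polynomials:
L_0(z) = (z + 1)z / [2] = (1/2)z^2 + (1/2)z
L_1(z) = (z + 2)z / [-1] = -z^2 - 2z
L_2(z) = (z + 2)(z + 1) / [2] = (1/2)z^2 + (3/2)z + 1
h(z) = (-6)·L_0 + 4·L_1 + 3·L_2
  (-6)·L_0(z) = -3z^2 - 3z
  4·L_1(z) = -4z^2 - 8z
  3·L_2(z) = (3/2)z^2 + (9/2)z + 3
Adding term by term: -(11/2)z^2 - (13/2)z + 3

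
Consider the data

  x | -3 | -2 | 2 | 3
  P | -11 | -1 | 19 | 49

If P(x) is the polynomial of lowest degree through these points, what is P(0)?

1

Evaluate each Lagrange basis at x = 0:
L_0(0) = (2)·(-2)·(-3)/[(-1)·(-5)·(-6)] = -2/5
L_1(0) = (3)·(-2)·(-3)/[(1)·(-4)·(-5)] = 9/10
L_2(0) = (3)·(2)·(-3)/[(5)·(4)·(-1)] = 9/10
L_3(0) = (3)·(2)·(-2)/[(6)·(5)·(1)] = -2/5
Sum: (-11)·(-2/5) + (-1)·(9/10) + 19·(9/10) + 49·(-2/5) = 1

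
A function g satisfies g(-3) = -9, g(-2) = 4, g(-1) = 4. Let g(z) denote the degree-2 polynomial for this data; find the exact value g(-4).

L_0(-4) = (-2)·(-3)/[(-1)·(-2)] = 3
L_1(-4) = (-1)·(-3)/[(1)·(-1)] = -3
L_2(-4) = (-1)·(-2)/[(2)·(1)] = 1
Sum: (-9)·(3) + 4·(-3) + 4·(1) = -35

-35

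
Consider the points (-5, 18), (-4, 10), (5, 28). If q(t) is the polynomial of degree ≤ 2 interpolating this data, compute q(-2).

Using Newton's divided-difference form:
q[-5,-4] = (10 - 18) / (-4 - (-5)) = -8
q[-4,5] = (28 - 10) / (5 - (-4)) = 2
q[-5,-4,5] = (2 - (-8)) / (5 - (-5)) = 1
q(-2) = 18 + (-8)·(3) + 1·(3)·(2) = 0

0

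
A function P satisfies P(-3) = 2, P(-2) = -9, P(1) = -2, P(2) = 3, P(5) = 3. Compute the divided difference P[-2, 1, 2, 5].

-23/84

P[-2,1] = (-2 - (-9)) / (1 - (-2)) = 7/3
P[1,2] = (3 - (-2)) / (2 - 1) = 5
P[2,5] = (3 - 3) / (5 - 2) = 0
P[-2,1,2] = (5 - 7/3) / (2 - (-2)) = 2/3
P[1,2,5] = (0 - 5) / (5 - 1) = -5/4
P[-2,1,2,5] = (-5/4 - 2/3) / (5 - (-2)) = -23/84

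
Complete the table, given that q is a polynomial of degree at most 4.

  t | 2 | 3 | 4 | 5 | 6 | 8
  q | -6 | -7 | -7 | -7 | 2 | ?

133

The 5 known values determine q uniquely (degree ≤ 4).
L_0(8) = (5)·(4)·(3)·(2)/[(-1)·(-2)·(-3)·(-4)] = 5
L_1(8) = (6)·(4)·(3)·(2)/[(1)·(-1)·(-2)·(-3)] = -24
L_2(8) = (6)·(5)·(3)·(2)/[(2)·(1)·(-1)·(-2)] = 45
L_3(8) = (6)·(5)·(4)·(2)/[(3)·(2)·(1)·(-1)] = -40
L_4(8) = (6)·(5)·(4)·(3)/[(4)·(3)·(2)·(1)] = 15
Sum: (-6)·(5) + (-7)·(-24) + (-7)·(45) + (-7)·(-40) + 2·(15) = 133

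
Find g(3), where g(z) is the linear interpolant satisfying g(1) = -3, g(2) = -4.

-5

Evaluate each Lagrange basis at z = 3:
L_0(3) = (1)/[(-1)] = -1
L_1(3) = (2)/[(1)] = 2
Sum: (-3)·(-1) + (-4)·(2) = -5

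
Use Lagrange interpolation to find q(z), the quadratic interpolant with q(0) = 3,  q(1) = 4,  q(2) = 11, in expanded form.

q(z) = 3z^2 - 2z + 3

L_0(z) = (z - 1)(z - 2) / [2] = (1/2)z^2 - (3/2)z + 1
L_1(z) = z(z - 2) / [-1] = -z^2 + 2z
L_2(z) = z(z - 1) / [2] = (1/2)z^2 - (1/2)z
q(z) = 3·L_0 + 4·L_1 + 11·L_2
  3·L_0(z) = (3/2)z^2 - (9/2)z + 3
  4·L_1(z) = -4z^2 + 8z
  11·L_2(z) = (11/2)z^2 - (11/2)z
Adding term by term: 3z^2 - 2z + 3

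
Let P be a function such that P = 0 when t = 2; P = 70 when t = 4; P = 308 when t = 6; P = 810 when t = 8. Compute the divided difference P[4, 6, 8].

33

P[4,6] = (308 - 70) / (6 - 4) = 119
P[6,8] = (810 - 308) / (8 - 6) = 251
P[4,6,8] = (251 - 119) / (8 - 4) = 33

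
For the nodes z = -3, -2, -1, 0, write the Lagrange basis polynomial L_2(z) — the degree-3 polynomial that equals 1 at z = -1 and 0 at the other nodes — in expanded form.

L_2(z) = -(1/2)z^3 - (5/2)z^2 - 3z

L_2(z) = (z + 3)(z + 2)z / [(2)·(1)·(-1)]
       = (z^3 + 5z^2 + 6z) / (-2)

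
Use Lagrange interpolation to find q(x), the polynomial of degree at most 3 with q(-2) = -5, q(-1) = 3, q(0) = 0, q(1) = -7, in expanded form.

q(x) = (7/6)x^3 - 2x^2 - (37/6)x

L_0(x) = (x + 1)x(x - 1) / [-6] = -(1/6)x^3 + (1/6)x
L_1(x) = (x + 2)x(x - 1) / [2] = (1/2)x^3 + (1/2)x^2 - x
L_2(x) = (x + 2)(x + 1)(x - 1) / [-2] = -(1/2)x^3 - x^2 + (1/2)x + 1
L_3(x) = (x + 2)(x + 1)x / [6] = (1/6)x^3 + (1/2)x^2 + (1/3)x
q(x) = (-5)·L_0 + 3·L_1 + 0·L_2 + (-7)·L_3
  (-5)·L_0(x) = (5/6)x^3 - (5/6)x
  3·L_1(x) = (3/2)x^3 + (3/2)x^2 - 3x
  0·L_2(x) = 0
  (-7)·L_3(x) = -(7/6)x^3 - (7/2)x^2 - (7/3)x
Adding term by term: (7/6)x^3 - 2x^2 - (37/6)x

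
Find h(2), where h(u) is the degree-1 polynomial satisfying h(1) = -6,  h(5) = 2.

-4

Evaluate each Lagrange basis at u = 2:
L_0(2) = (-3)/[(-4)] = 3/4
L_1(2) = (1)/[(4)] = 1/4
Sum: (-6)·(3/4) + 2·(1/4) = -4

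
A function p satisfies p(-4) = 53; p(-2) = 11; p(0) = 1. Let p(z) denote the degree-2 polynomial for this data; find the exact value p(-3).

L_0(-3) = (-1)·(-3)/[(-2)·(-4)] = 3/8
L_1(-3) = (1)·(-3)/[(2)·(-2)] = 3/4
L_2(-3) = (1)·(-1)/[(4)·(2)] = -1/8
Sum: 53·(3/8) + 11·(3/4) + 1·(-1/8) = 28

28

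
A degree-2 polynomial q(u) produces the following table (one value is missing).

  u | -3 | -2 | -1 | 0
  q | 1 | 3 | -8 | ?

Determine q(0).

The 3 known values determine q uniquely (degree ≤ 2).
Evaluate each Lagrange basis at u = 0:
L_0(0) = (2)·(1)/[(-1)·(-2)] = 1
L_1(0) = (3)·(1)/[(1)·(-1)] = -3
L_2(0) = (3)·(2)/[(2)·(1)] = 3
Sum: 1·(1) + 3·(-3) + (-8)·(3) = -32

-32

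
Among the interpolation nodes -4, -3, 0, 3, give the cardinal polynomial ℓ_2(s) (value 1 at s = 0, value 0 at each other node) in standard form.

ℓ_2(s) = (s + 4)(s + 3)(s - 3) / [(4)·(3)·(-3)]
       = (s^3 + 4s^2 - 9s - 36) / (-36)

ℓ_2(s) = -(1/36)s^3 - (1/9)s^2 + (1/4)s + 1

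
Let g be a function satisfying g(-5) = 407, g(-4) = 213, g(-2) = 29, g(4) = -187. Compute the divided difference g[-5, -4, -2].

g[-5,-4] = (213 - 407) / (-4 - (-5)) = -194
g[-4,-2] = (29 - 213) / (-2 - (-4)) = -92
g[-5,-4,-2] = (-92 - (-194)) / (-2 - (-5)) = 34

34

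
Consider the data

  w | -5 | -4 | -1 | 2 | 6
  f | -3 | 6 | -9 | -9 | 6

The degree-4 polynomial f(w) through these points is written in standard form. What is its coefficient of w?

Build the Lagrange basis polynomials:
L_0(w) = (w + 4)(w + 1)(w - 2)(w - 6) / [308] = (1/308)w^4 - (3/308)w^3 - (6/77)w^2 + (1/11)w + 12/77
L_1(w) = (w + 5)(w + 1)(w - 2)(w - 6) / [-180] = -(1/180)w^4 + (1/90)w^3 + (31/180)w^2 - (8/45)w - 1/3
L_2(w) = (w + 5)(w + 4)(w - 2)(w - 6) / [252] = (1/252)w^4 + (1/252)w^3 - (10/63)w^2 - (13/63)w + 20/21
L_3(w) = (w + 5)(w + 4)(w + 1)(w - 6) / [-504] = -(1/504)w^4 - (1/126)w^3 + (31/504)w^2 + (11/36)w + 5/21
L_4(w) = (w + 5)(w + 4)(w + 1)(w - 2) / [3080] = (1/3080)w^4 + (1/385)w^3 + (9/3080)w^2 - (19/1540)w - 1/77
f(w) = (-3)·L_0 + 6·L_1 + (-9)·L_2 + (-9)·L_3 + 6·L_4
Only the coefficient of w is needed; take it from each L_i and combine:
(-3)·(1/11) + 6·(-8/45) + (-9)·(-13/63) + (-9)·(11/36) + 6·(-19/1540) = -2131/924

-2131/924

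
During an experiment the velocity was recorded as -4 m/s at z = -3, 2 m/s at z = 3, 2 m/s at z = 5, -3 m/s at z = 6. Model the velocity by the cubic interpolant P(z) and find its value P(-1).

L_0(-1) = (-4)·(-6)·(-7)/[(-6)·(-8)·(-9)] = 7/18
L_1(-1) = (2)·(-6)·(-7)/[(6)·(-2)·(-3)] = 7/3
L_2(-1) = (2)·(-4)·(-7)/[(8)·(2)·(-1)] = -7/2
L_3(-1) = (2)·(-4)·(-6)/[(9)·(3)·(1)] = 16/9
Sum: (-4)·(7/18) + 2·(7/3) + 2·(-7/2) + (-3)·(16/9) = -83/9

-83/9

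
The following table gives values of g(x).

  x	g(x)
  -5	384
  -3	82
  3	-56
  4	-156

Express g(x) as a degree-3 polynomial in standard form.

g(x) = -3x^3 + x^2 + 4x + 4

L_0(x) = (x + 3)(x - 3)(x - 4) / [-144] = -(1/144)x^3 + (1/36)x^2 + (1/16)x - 1/4
L_1(x) = (x + 5)(x - 3)(x - 4) / [84] = (1/84)x^3 - (1/42)x^2 - (23/84)x + 5/7
L_2(x) = (x + 5)(x + 3)(x - 4) / [-48] = -(1/48)x^3 - (1/12)x^2 + (17/48)x + 5/4
L_3(x) = (x + 5)(x + 3)(x - 3) / [63] = (1/63)x^3 + (5/63)x^2 - (1/7)x - 5/7
g(x) = 384·L_0 + 82·L_1 + (-56)·L_2 + (-156)·L_3
  384·L_0(x) = -(8/3)x^3 + (32/3)x^2 + 24x - 96
  82·L_1(x) = (41/42)x^3 - (41/21)x^2 - (943/42)x + 410/7
  (-56)·L_2(x) = (7/6)x^3 + (14/3)x^2 - (119/6)x - 70
  (-156)·L_3(x) = -(52/21)x^3 - (260/21)x^2 + (156/7)x + 780/7
Adding term by term: -3x^3 + x^2 + 4x + 4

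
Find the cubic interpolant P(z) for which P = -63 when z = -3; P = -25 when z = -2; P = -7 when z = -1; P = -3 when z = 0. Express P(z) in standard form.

Newton's divided differences:
P[-3,-2] = (-25 - (-63)) / (-2 - (-3)) = 38
P[-2,-1] = (-7 - (-25)) / (-1 - (-2)) = 18
P[-1,0] = (-3 - (-7)) / (0 - (-1)) = 4
P[-3,-2,-1] = (18 - 38) / (-1 - (-3)) = -10
P[-2,-1,0] = (4 - 18) / (0 - (-2)) = -7
P[-3,-2,-1,0] = (-7 - (-10)) / (0 - (-3)) = 1
P(z) = -63 + 38·(z + 3) + (-10)·(z + 3)(z + 2) + 1·(z + 3)(z + 2)(z + 1)
Expanding: P(z) = z^3 - 4z^2 - z - 3

P(z) = z^3 - 4z^2 - z - 3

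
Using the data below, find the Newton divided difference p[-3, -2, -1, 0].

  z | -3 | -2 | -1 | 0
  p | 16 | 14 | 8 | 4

p[-3,-2] = (14 - 16) / (-2 - (-3)) = -2
p[-2,-1] = (8 - 14) / (-1 - (-2)) = -6
p[-1,0] = (4 - 8) / (0 - (-1)) = -4
p[-3,-2,-1] = (-6 - (-2)) / (-1 - (-3)) = -2
p[-2,-1,0] = (-4 - (-6)) / (0 - (-2)) = 1
p[-3,-2,-1,0] = (1 - (-2)) / (0 - (-3)) = 1

1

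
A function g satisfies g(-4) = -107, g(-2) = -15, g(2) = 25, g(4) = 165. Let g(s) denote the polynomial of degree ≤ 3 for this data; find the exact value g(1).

Evaluate each Lagrange basis at s = 1:
L_0(1) = (3)·(-1)·(-3)/[(-2)·(-6)·(-8)] = -3/32
L_1(1) = (5)·(-1)·(-3)/[(2)·(-4)·(-6)] = 5/16
L_2(1) = (5)·(3)·(-3)/[(6)·(4)·(-2)] = 15/16
L_3(1) = (5)·(3)·(-1)/[(8)·(6)·(2)] = -5/32
Sum: (-107)·(-3/32) + (-15)·(5/16) + 25·(15/16) + 165·(-5/32) = 3

3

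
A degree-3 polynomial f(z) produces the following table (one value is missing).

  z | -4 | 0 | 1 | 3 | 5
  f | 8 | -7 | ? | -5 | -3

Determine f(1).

The 4 known values determine f uniquely (degree ≤ 3).
Evaluate each Lagrange basis at z = 1:
L_0(1) = (1)·(-2)·(-4)/[(-4)·(-7)·(-9)] = -2/63
L_1(1) = (5)·(-2)·(-4)/[(4)·(-3)·(-5)] = 2/3
L_2(1) = (5)·(1)·(-4)/[(7)·(3)·(-2)] = 10/21
L_3(1) = (5)·(1)·(-2)/[(9)·(5)·(2)] = -1/9
Sum: 8·(-2/63) + (-7)·(2/3) + (-5)·(10/21) + (-3)·(-1/9) = -439/63

-439/63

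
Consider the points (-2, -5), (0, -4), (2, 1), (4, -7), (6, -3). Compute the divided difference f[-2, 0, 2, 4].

f[-2,0] = (-4 - (-5)) / (0 - (-2)) = 1/2
f[0,2] = (1 - (-4)) / (2 - 0) = 5/2
f[2,4] = (-7 - 1) / (4 - 2) = -4
f[-2,0,2] = (5/2 - 1/2) / (2 - (-2)) = 1/2
f[0,2,4] = (-4 - 5/2) / (4 - 0) = -13/8
f[-2,0,2,4] = (-13/8 - 1/2) / (4 - (-2)) = -17/48

-17/48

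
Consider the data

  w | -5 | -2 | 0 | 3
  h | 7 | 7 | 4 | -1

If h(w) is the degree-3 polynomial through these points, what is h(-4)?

Using Newton's divided-difference form:
h[-5,-2] = (7 - 7) / (-2 - (-5)) = 0
h[-2,0] = (4 - 7) / (0 - (-2)) = -3/2
h[0,3] = (-1 - 4) / (3 - 0) = -5/3
h[-5,-2,0] = (-3/2 - 0) / (0 - (-5)) = -3/10
h[-2,0,3] = (-5/3 - (-3/2)) / (3 - (-2)) = -1/30
h[-5,-2,0,3] = (-1/30 - (-3/10)) / (3 - (-5)) = 1/30
h(-4) = 7 + 0·(1) + (-3/10)·(1)·(-2) + (1/30)·(1)·(-2)·(-4) = 118/15

118/15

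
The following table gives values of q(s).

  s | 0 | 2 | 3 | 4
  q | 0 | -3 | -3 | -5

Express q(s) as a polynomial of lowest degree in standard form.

q(s) = -(3/8)s^3 + (19/8)s^2 - (19/4)s

Build the Lagrange basis polynomials:
L_0(s) = (s - 2)(s - 3)(s - 4) / [-24] = -(1/24)s^3 + (3/8)s^2 - (13/12)s + 1
L_1(s) = s(s - 3)(s - 4) / [4] = (1/4)s^3 - (7/4)s^2 + 3s
L_2(s) = s(s - 2)(s - 4) / [-3] = -(1/3)s^3 + 2s^2 - (8/3)s
L_3(s) = s(s - 2)(s - 3) / [8] = (1/8)s^3 - (5/8)s^2 + (3/4)s
q(s) = 0·L_0 + (-3)·L_1 + (-3)·L_2 + (-5)·L_3
  0·L_0(s) = 0
  (-3)·L_1(s) = -(3/4)s^3 + (21/4)s^2 - 9s
  (-3)·L_2(s) = s^3 - 6s^2 + 8s
  (-5)·L_3(s) = -(5/8)s^3 + (25/8)s^2 - (15/4)s
Adding term by term: -(3/8)s^3 + (19/8)s^2 - (19/4)s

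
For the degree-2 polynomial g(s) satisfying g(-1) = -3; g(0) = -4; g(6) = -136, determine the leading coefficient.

-3

Build the Lagrange basis polynomials:
L_0(s) = s(s - 6) / [7] = (1/7)s^2 - (6/7)s
L_1(s) = (s + 1)(s - 6) / [-6] = -(1/6)s^2 + (5/6)s + 1
L_2(s) = (s + 1)s / [42] = (1/42)s^2 + (1/42)s
g(s) = (-3)·L_0 + (-4)·L_1 + (-136)·L_2
Only the coefficient of s^2 is needed; take it from each L_i and combine:
(-3)·(1/7) + (-4)·(-1/6) + (-136)·(1/42) = -3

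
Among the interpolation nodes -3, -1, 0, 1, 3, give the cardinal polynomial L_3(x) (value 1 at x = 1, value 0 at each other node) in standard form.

L_3(x) = -(1/16)x^4 - (1/16)x^3 + (9/16)x^2 + (9/16)x

L_3(x) = (x + 3)(x + 1)x(x - 3) / [(4)·(2)·(1)·(-2)]
       = (x^4 + x^3 - 9x^2 - 9x) / (-16)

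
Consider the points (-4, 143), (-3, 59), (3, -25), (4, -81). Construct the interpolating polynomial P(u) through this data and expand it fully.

P(u) = -2u^3 + 2u^2 + 4u - 1

Newton's divided differences:
P[-4,-3] = (59 - 143) / (-3 - (-4)) = -84
P[-3,3] = (-25 - 59) / (3 - (-3)) = -14
P[3,4] = (-81 - (-25)) / (4 - 3) = -56
P[-4,-3,3] = (-14 - (-84)) / (3 - (-4)) = 10
P[-3,3,4] = (-56 - (-14)) / (4 - (-3)) = -6
P[-4,-3,3,4] = (-6 - 10) / (4 - (-4)) = -2
P(u) = 143 + (-84)·(u + 4) + 10·(u + 4)(u + 3) + (-2)·(u + 4)(u + 3)(u - 3)
Expanding: P(u) = -2u^3 + 2u^2 + 4u - 1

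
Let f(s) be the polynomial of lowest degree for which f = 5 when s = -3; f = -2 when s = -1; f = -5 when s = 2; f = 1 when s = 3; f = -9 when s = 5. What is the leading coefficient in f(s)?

-5/36

The leading coefficient equals the top divided difference f[-3,-1,2,3,5].
f[-3,-1] = (-2 - 5) / (-1 - (-3)) = -7/2
f[-1,2] = (-5 - (-2)) / (2 - (-1)) = -1
f[2,3] = (1 - (-5)) / (3 - 2) = 6
f[3,5] = (-9 - 1) / (5 - 3) = -5
f[-3,-1,2] = (-1 - (-7/2)) / (2 - (-3)) = 1/2
f[-1,2,3] = (6 - (-1)) / (3 - (-1)) = 7/4
f[2,3,5] = (-5 - 6) / (5 - 2) = -11/3
f[-3,-1,2,3] = (7/4 - 1/2) / (3 - (-3)) = 5/24
f[-1,2,3,5] = (-11/3 - 7/4) / (5 - (-1)) = -65/72
f[-3,-1,2,3,5] = (-65/72 - 5/24) / (5 - (-3)) = -5/36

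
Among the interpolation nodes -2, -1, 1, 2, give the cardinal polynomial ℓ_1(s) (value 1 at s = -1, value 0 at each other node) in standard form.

ℓ_1(s) = (1/6)s^3 - (1/6)s^2 - (2/3)s + 2/3

ℓ_1(s) = (s + 2)(s - 1)(s - 2) / [(1)·(-2)·(-3)]
       = (s^3 - s^2 - 4s + 4) / (6)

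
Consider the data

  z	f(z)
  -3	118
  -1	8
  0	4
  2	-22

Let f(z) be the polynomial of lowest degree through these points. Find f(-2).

38

L_0(-2) = (-1)·(-2)·(-4)/[(-2)·(-3)·(-5)] = 4/15
L_1(-2) = (1)·(-2)·(-4)/[(2)·(-1)·(-3)] = 4/3
L_2(-2) = (1)·(-1)·(-4)/[(3)·(1)·(-2)] = -2/3
L_3(-2) = (1)·(-1)·(-2)/[(5)·(3)·(2)] = 1/15
Sum: 118·(4/15) + 8·(4/3) + 4·(-2/3) + (-22)·(1/15) = 38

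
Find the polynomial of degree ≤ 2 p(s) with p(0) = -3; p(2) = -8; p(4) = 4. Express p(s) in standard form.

Newton's divided differences:
p[0,2] = (-8 - (-3)) / (2 - 0) = -5/2
p[2,4] = (4 - (-8)) / (4 - 2) = 6
p[0,2,4] = (6 - (-5/2)) / (4 - 0) = 17/8
p(s) = -3 + (-5/2)·s + (17/8)·s(s - 2)
Expanding: p(s) = (17/8)s^2 - (27/4)s - 3

p(s) = (17/8)s^2 - (27/4)s - 3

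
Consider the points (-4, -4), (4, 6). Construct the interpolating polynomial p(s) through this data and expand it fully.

L_0(s) = (s - 4) / [-8] = -(1/8)s + 1/2
L_1(s) = (s + 4) / [8] = (1/8)s + 1/2
p(s) = (-4)·L_0 + 6·L_1
  (-4)·L_0(s) = (1/2)s - 2
  6·L_1(s) = (3/4)s + 3
Adding term by term: (5/4)s + 1

p(s) = (5/4)s + 1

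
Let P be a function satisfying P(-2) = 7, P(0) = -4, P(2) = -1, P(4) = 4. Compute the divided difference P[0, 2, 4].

1/4

P[0,2] = (-1 - (-4)) / (2 - 0) = 3/2
P[2,4] = (4 - (-1)) / (4 - 2) = 5/2
P[0,2,4] = (5/2 - 3/2) / (4 - 0) = 1/4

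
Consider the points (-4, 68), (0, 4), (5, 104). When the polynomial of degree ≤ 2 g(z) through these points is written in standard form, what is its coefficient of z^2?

Build the Lagrange basis polynomials:
L_0(z) = z(z - 5) / [36] = (1/36)z^2 - (5/36)z
L_1(z) = (z + 4)(z - 5) / [-20] = -(1/20)z^2 + (1/20)z + 1
L_2(z) = (z + 4)z / [45] = (1/45)z^2 + (4/45)z
g(z) = 68·L_0 + 4·L_1 + 104·L_2
Only the coefficient of z^2 is needed; take it from each L_i and combine:
68·(1/36) + 4·(-1/20) + 104·(1/45) = 4

4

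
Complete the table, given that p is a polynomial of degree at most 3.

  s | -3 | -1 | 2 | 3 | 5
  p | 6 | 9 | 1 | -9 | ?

The 4 known values determine p uniquely (degree ≤ 3).
Evaluate each Lagrange basis at s = 5:
L_0(5) = (6)·(3)·(2)/[(-2)·(-5)·(-6)] = -3/5
L_1(5) = (8)·(3)·(2)/[(2)·(-3)·(-4)] = 2
L_2(5) = (8)·(6)·(2)/[(5)·(3)·(-1)] = -32/5
L_3(5) = (8)·(6)·(3)/[(6)·(4)·(1)] = 6
Sum: 6·(-3/5) + 9·(2) + 1·(-32/5) + (-9)·(6) = -46

-46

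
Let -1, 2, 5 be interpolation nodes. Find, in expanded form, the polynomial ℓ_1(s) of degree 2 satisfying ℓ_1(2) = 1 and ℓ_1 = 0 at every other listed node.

ℓ_1(s) = (s + 1)(s - 5) / [(3)·(-3)]
       = (s^2 - 4s - 5) / (-9)

ℓ_1(s) = -(1/9)s^2 + (4/9)s + 5/9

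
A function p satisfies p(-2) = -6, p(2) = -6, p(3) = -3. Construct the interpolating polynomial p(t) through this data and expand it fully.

p(t) = (3/5)t^2 - 42/5

Newton's divided differences:
p[-2,2] = (-6 - (-6)) / (2 - (-2)) = 0
p[2,3] = (-3 - (-6)) / (3 - 2) = 3
p[-2,2,3] = (3 - 0) / (3 - (-2)) = 3/5
p(t) = -6 + (3/5)·(t + 2)(t - 2)
Expanding: p(t) = (3/5)t^2 - 42/5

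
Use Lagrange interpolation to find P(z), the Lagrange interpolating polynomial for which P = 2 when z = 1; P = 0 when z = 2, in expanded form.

Build the Lagrange basis polynomials:
L_0(z) = (z - 2) / [-1] = -z + 2
L_1(z) = (z - 1) / [1] = z - 1
P(z) = 2·L_0 + 0·L_1
  2·L_0(z) = -2z + 4
  0·L_1(z) = 0
Adding term by term: -2z + 4

P(z) = -2z + 4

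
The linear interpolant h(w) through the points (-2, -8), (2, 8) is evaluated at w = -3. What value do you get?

-12

L_0(-3) = (-5)/[(-4)] = 5/4
L_1(-3) = (-1)/[(4)] = -1/4
Sum: (-8)·(5/4) + 8·(-1/4) = -12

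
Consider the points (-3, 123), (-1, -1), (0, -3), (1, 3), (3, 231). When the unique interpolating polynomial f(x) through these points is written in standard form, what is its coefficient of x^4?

2

The leading coefficient equals the top divided difference f[-3,-1,0,1,3].
f[-3,-1] = (-1 - 123) / (-1 - (-3)) = -62
f[-1,0] = (-3 - (-1)) / (0 - (-1)) = -2
f[0,1] = (3 - (-3)) / (1 - 0) = 6
f[1,3] = (231 - 3) / (3 - 1) = 114
f[-3,-1,0] = (-2 - (-62)) / (0 - (-3)) = 20
f[-1,0,1] = (6 - (-2)) / (1 - (-1)) = 4
f[0,1,3] = (114 - 6) / (3 - 0) = 36
f[-3,-1,0,1] = (4 - 20) / (1 - (-3)) = -4
f[-1,0,1,3] = (36 - 4) / (3 - (-1)) = 8
f[-3,-1,0,1,3] = (8 - (-4)) / (3 - (-3)) = 2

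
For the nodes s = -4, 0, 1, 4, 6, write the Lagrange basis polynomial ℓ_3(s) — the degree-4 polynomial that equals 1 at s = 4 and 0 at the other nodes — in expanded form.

ℓ_3(s) = (s + 4)s(s - 1)(s - 6) / [(8)·(4)·(3)·(-2)]
       = (s^4 - 3s^3 - 22s^2 + 24s) / (-192)

ℓ_3(s) = -(1/192)s^4 + (1/64)s^3 + (11/96)s^2 - (1/8)s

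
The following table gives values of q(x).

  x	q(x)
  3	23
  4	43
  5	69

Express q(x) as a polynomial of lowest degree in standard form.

q(x) = 3x^2 - x - 1

Newton's divided differences:
q[3,4] = (43 - 23) / (4 - 3) = 20
q[4,5] = (69 - 43) / (5 - 4) = 26
q[3,4,5] = (26 - 20) / (5 - 3) = 3
q(x) = 23 + 20·(x - 3) + 3·(x - 3)(x - 4)
Expanding: q(x) = 3x^2 - x - 1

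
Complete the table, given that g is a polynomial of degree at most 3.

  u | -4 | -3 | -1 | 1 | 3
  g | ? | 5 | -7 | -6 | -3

309/16

The 4 known values determine g uniquely (degree ≤ 3).
Evaluate each Lagrange basis at u = -4:
L_0(-4) = (-3)·(-5)·(-7)/[(-2)·(-4)·(-6)] = 35/16
L_1(-4) = (-1)·(-5)·(-7)/[(2)·(-2)·(-4)] = -35/16
L_2(-4) = (-1)·(-3)·(-7)/[(4)·(2)·(-2)] = 21/16
L_3(-4) = (-1)·(-3)·(-5)/[(6)·(4)·(2)] = -5/16
Sum: 5·(35/16) + (-7)·(-35/16) + (-6)·(21/16) + (-3)·(-5/16) = 309/16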